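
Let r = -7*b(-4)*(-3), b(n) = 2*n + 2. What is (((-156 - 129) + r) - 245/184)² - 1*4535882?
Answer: -147810715831/33856 ≈ -4.3659e+6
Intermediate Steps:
b(n) = 2 + 2*n
r = -126 (r = -7*(2 + 2*(-4))*(-3) = -7*(2 - 8)*(-3) = -7*(-6)*(-3) = 42*(-3) = -126)
(((-156 - 129) + r) - 245/184)² - 1*4535882 = (((-156 - 129) - 126) - 245/184)² - 1*4535882 = ((-285 - 126) - 245*1/184)² - 4535882 = (-411 - 245/184)² - 4535882 = (-75869/184)² - 4535882 = 5756105161/33856 - 4535882 = -147810715831/33856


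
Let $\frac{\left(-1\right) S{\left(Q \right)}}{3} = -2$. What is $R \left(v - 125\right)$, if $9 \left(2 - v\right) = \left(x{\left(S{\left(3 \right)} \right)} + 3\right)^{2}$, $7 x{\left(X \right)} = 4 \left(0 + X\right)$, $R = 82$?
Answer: $- \frac{512664}{49} \approx -10463.0$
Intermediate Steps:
$S{\left(Q \right)} = 6$ ($S{\left(Q \right)} = \left(-3\right) \left(-2\right) = 6$)
$x{\left(X \right)} = \frac{4 X}{7}$ ($x{\left(X \right)} = \frac{4 \left(0 + X\right)}{7} = \frac{4 X}{7}$)
$v = - \frac{127}{49}$ ($v = 2 - \frac{\left(\frac{4}{7} \cdot 6 + 3\right)^{2}}{9} = 2 - \frac{\left(\frac{24}{7} + 3\right)^{2}}{9} = 2 - \frac{\left(\frac{45}{7}\right)^{2}}{9} = 2 - \frac{225}{49} = - \frac{127}{49} \approx -2.5918$)
$R \left(v - 125\right) = 82 \left(- \frac{127}{49} - 125\right) = 82 \left(- \frac{6252}{49}\right) = - \frac{512664}{49}$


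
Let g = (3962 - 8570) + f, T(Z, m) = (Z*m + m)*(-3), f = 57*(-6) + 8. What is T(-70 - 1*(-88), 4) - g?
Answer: 4714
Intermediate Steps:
f = -334 (f = -342 + 8 = -334)
T(Z, m) = -3*m - 3*Z*m (T(Z, m) = (m + Z*m)*(-3) = -3*m - 3*Z*m)
g = -4942 (g = (3962 - 8570) - 334 = -4608 - 334 = -4942)
T(-70 - 1*(-88), 4) - g = -3*4*(1 + (-70 - 1*(-88))) - 1*(-4942) = -3*4*(1 + (-70 + 88)) + 4942 = -3*4*(1 + 18) + 4942 = -3*4*19 + 4942 = -228 + 4942 = 4714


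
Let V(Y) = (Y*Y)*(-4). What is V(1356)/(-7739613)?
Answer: 817216/859957 ≈ 0.95030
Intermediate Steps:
V(Y) = -4*Y² (V(Y) = Y²*(-4) = -4*Y²)
V(1356)/(-7739613) = -4*1356²/(-7739613) = -4*1838736*(-1/7739613) = -7354944*(-1/7739613) = 817216/859957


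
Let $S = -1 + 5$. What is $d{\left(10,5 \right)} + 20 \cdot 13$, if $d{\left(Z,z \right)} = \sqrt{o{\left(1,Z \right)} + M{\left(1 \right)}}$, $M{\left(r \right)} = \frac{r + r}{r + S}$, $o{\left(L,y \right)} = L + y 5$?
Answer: $260 + \frac{\sqrt{1285}}{5} \approx 267.17$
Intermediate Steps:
$S = 4$
$o{\left(L,y \right)} = L + 5 y$
$M{\left(r \right)} = \frac{2 r}{4 + r}$ ($M{\left(r \right)} = \frac{r + r}{r + 4} = \frac{2 r}{4 + r}$)
$d{\left(Z,z \right)} = \sqrt{\frac{7}{5} + 5 Z}$ ($d{\left(Z,z \right)} = \sqrt{\left(1 + 5 Z\right) + 2 \cdot 1 \frac{1}{4 + 1}} = \sqrt{\left(1 + 5 Z\right) + 2 \cdot 1 \cdot \frac{1}{5}} = \sqrt{\left(1 + 5 Z\right) + \frac{2}{5}} = \sqrt{\frac{7}{5} + 5 Z}$)
$d{\left(10,5 \right)} + 20 \cdot 13 = \frac{\sqrt{35 + 125 \cdot 10}}{5} + 20 \cdot 13 = \frac{\sqrt{35 + 1250}}{5} + 260 = \frac{\sqrt{1285}}{5} + 260 = 260 + \frac{\sqrt{1285}}{5}$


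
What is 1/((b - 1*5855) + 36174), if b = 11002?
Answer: 1/41321 ≈ 2.4201e-5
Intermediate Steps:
1/((b - 1*5855) + 36174) = 1/((11002 - 1*5855) + 36174) = 1/((11002 - 5855) + 36174) = 1/(5147 + 36174) = 1/41321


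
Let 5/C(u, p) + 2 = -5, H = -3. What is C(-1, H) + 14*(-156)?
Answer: -15293/7 ≈ -2184.7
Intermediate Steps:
C(u, p) = -5/7 (C(u, p) = 5/(-2 - 5) = 5/(-7) = 5*(-1/7) = -5/7)
C(-1, H) + 14*(-156) = -5/7 + 14*(-156) = -5/7 - 2184 = -15293/7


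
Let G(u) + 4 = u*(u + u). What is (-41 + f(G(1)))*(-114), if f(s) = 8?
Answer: 3762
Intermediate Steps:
G(u) = -4 + 2*u² (G(u) = -4 + u*(u + u) = -4 + u*(2*u) = -4 + 2*u²)
(-41 + f(G(1)))*(-114) = (-41 + 8)*(-114) = -33*(-114) = 3762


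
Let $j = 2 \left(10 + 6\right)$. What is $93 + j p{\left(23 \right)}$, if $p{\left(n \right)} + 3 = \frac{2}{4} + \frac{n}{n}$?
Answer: $45$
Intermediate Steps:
$p{\left(n \right)} = - \frac{3}{2}$ ($p{\left(n \right)} = -3 + \left(\frac{2}{4} + \frac{n}{n}\right) = -3 + \left(2 \cdot \frac{1}{4} + 1\right) = -3 + \left(\frac{1}{2} + 1\right) = -3 + \frac{3}{2} = - \frac{3}{2}$)
$j = 32$ ($j = 2 \cdot 16 = 32$)
$93 + j p{\left(23 \right)} = 93 + 32 \left(- \frac{3}{2}\right) = 93 - 48 = 45$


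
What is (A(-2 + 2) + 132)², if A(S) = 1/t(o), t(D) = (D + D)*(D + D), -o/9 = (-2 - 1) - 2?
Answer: 1143190778401/65610000 ≈ 17424.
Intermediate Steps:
o = 45 (o = -9*((-2 - 1) - 2) = -9*(-3 - 2) = -9*(-5) = 45)
t(D) = 4*D² (t(D) = (2*D)*(2*D) = 4*D²)
A(S) = 1/8100 (A(S) = 1/(4*45²) = 1/(4*2025) = 1/8100)
(A(-2 + 2) + 132)² = (1/8100 + 132)² = (1069201/8100)² = 1143190778401/65610000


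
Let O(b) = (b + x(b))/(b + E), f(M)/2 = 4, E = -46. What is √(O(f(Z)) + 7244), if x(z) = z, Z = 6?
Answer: 6*√72637/19 ≈ 85.109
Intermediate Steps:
f(M) = 8 (f(M) = 2*4 = 8)
O(b) = 2*b/(-46 + b) (O(b) = (b + b)/(b - 46) = (2*b)/(-46 + b) = 2*b/(-46 + b))
√(O(f(Z)) + 7244) = √(2*8/(-46 + 8) + 7244) = √(2*8/(-38) + 7244) = √(2*8*(-1/38) + 7244) = √(-8/19 + 7244) = √(137628/19) = 6*√72637/19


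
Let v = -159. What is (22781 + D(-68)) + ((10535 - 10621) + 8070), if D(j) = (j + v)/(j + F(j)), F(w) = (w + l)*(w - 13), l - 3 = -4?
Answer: 169853338/5521 ≈ 30765.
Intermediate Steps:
l = -1 (l = 3 - 4 = -1)
F(w) = (-1 + w)*(-13 + w) (F(w) = (w - 1)*(w - 13) = (-1 + w)*(-13 + w))
D(j) = (-159 + j)/(13 + j² - 13*j) (D(j) = (j - 159)/(j + (13 + j² - 14*j)) = (-159 + j)/(13 + j² - 13*j))
(22781 + D(-68)) + ((10535 - 10621) + 8070) = (22781 + (-159 - 68)/(13 + (-68)² - 13*(-68))) + ((10535 - 10621) + 8070) = (22781 - 227/(13 + 4624 + 884)) + (-86 + 8070) = (22781 - 227/5521) + 7984 = 125773674/5521 + 7984 = 169853338/5521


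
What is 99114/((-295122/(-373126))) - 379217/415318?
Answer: 2559863777512713/20428246466 ≈ 1.2531e+5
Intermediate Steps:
99114/((-295122/(-373126))) - 379217/415318 = 99114/((-295122*(-1/373126))) - 379217*1/415318 = 99114/(147561/186563) - 379217/415318 = 99114*(186563/147561) - 379217/415318 = 6163668394/49187 - 379217/415318 = 2559863777512713/20428246466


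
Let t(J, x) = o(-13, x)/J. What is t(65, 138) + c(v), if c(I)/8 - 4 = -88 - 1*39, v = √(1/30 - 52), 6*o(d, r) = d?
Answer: -29521/30 ≈ -984.03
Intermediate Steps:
o(d, r) = d/6
t(J, x) = -13/(6*J) (t(J, x) = ((⅙)*(-13))/J = -13/(6*J))
v = I*√46770/30 (v = √(1/30 - 52) = √(-1559/30) = I*√46770/30 ≈ 7.2088*I)
c(I) = -984 (c(I) = 32 + 8*(-88 - 1*39) = 32 + 8*(-88 - 39) = 32 + 8*(-127) = 32 - 1016 = -984)
t(65, 138) + c(v) = -13/6/65 - 984 = -13/6*1/65 - 984 = -1/30 - 984 = -29521/30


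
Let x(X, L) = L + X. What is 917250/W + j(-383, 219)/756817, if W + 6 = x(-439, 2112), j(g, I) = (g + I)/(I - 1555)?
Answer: 231859591413847/421379055626 ≈ 550.24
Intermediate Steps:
j(g, I) = (I + g)/(-1555 + I)
W = 1667 (W = -6 + (2112 - 439) = -6 + 1673 = 1667)
917250/W + j(-383, 219)/756817 = 917250/1667 + ((219 - 383)/(-1555 + 219))/756817 = 917250*(1/1667) + (-164/(-1336))*(1/756817) = 917250/1667 - 1/1336*(-164)*(1/756817) = 917250/1667 + (41/334)*(1/756817) = 917250/1667 + 41/252776878 = 231859591413847/421379055626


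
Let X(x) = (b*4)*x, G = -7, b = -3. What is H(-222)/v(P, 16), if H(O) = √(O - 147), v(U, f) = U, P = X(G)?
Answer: I*√41/28 ≈ 0.22868*I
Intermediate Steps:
X(x) = -12*x (X(x) = (-3*4)*x = -12*x)
P = 84 (P = -12*(-7) = 84)
H(O) = √(-147 + O)
H(-222)/v(P, 16) = √(-147 - 222)/84 = √(-369)*(1/84) = (3*I*√41)*(1/84) = I*√41/28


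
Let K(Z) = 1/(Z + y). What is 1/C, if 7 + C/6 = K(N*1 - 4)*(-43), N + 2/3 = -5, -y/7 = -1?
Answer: 4/219 ≈ 0.018265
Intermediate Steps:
y = 7 (y = -7*(-1) = 7)
N = -17/3 (N = -2/3 - 5 = -17/3 ≈ -5.6667)
K(Z) = 1/(7 + Z) (K(Z) = 1/(Z + 7) = 1/(7 + Z))
C = 219/4 (C = -42 + 6*(-43/(7 + (-17/3*1 - 4))) = -42 + 6*(-43/(7 + (-17/3 - 4))) = -42 + 6*(-43/(7 - 29/3)) = -42 + 6*(-43/(-8/3)) = -42 + 6*(-3/8*(-43)) = -42 + 6*(129/8) = -42 + 387/4 = 219/4 ≈ 54.750)
1/C = 1/(219/4) = 4/219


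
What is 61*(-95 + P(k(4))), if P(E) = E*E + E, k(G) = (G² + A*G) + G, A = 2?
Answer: 43737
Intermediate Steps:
k(G) = G² + 3*G (k(G) = (G² + 2*G) + G = G² + 3*G)
P(E) = E + E² (P(E) = E² + E = E + E²)
61*(-95 + P(k(4))) = 61*(-95 + (4*(3 + 4))*(1 + 4*(3 + 4))) = 61*(-95 + (4*7)*(1 + 4*7)) = 61*(-95 + 28*(1 + 28)) = 61*(-95 + 28*29) = 61*(-95 + 812) = 61*717 = 43737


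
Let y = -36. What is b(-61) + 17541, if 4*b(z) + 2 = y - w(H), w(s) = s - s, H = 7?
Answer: 35063/2 ≈ 17532.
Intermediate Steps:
w(s) = 0
b(z) = -19/2 (b(z) = -½ + (-36 - 1*0)/4 = -½ + (-36 + 0)/4 = -½ + (¼)*(-36) = -½ - 9 = -19/2)
b(-61) + 17541 = -19/2 + 17541 = 35063/2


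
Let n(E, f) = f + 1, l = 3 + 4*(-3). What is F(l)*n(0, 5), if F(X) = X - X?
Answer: 0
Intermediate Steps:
l = -9 (l = 3 - 12 = -9)
n(E, f) = 1 + f
F(X) = 0
F(l)*n(0, 5) = 0*(1 + 5) = 0*6 = 0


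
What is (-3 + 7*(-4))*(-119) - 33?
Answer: 3656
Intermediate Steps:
(-3 + 7*(-4))*(-119) - 33 = (-3 - 28)*(-119) - 33 = -31*(-119) - 33 = 3689 - 33 = 3656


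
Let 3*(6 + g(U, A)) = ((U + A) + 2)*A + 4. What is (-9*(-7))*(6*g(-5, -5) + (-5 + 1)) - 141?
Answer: 2883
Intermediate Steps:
g(U, A) = -14/3 + A*(2 + A + U)/3 (g(U, A) = -6 + (((U + A) + 2)*A + 4)/3 = -6 + (((A + U) + 2)*A + 4)/3 = -6 + ((2 + A + U)*A + 4)/3 = -6 + (A*(2 + A + U) + 4)/3 = -6 + (4 + A*(2 + A + U))/3 = -6 + (4/3 + A*(2 + A + U)/3) = -14/3 + A*(2 + A + U)/3)
(-9*(-7))*(6*g(-5, -5) + (-5 + 1)) - 141 = (-9*(-7))*(6*(-14/3 + (⅓)*(-5)² + (⅔)*(-5) + (⅓)*(-5)*(-5)) + (-5 + 1)) - 141 = 63*(6*(-14/3 + (⅓)*25 - 10/3 + 25/3) - 4) - 141 = 63*(6*(-14/3 + 25/3 - 10/3 + 25/3) - 4) - 141 = 63*(6*(26/3) - 4) - 141 = 63*(52 - 4) - 141 = 63*48 - 141 = 3024 - 141 = 2883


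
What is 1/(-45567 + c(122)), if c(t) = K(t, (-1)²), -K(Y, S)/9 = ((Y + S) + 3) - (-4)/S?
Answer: -1/46737 ≈ -2.1396e-5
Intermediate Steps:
K(Y, S) = -27 - 36/S - 9*S - 9*Y (K(Y, S) = -9*(((Y + S) + 3) - (-4)/S) = -9*(((S + Y) + 3) + 4/S) = -9*((3 + S + Y) + 4/S) = -9*(3 + S + Y + 4/S) = -27 - 36/S - 9*S - 9*Y)
c(t) = -72 - 9*t (c(t) = 9*(-4 - 1*(-1)²*(3 + (-1)² + t))/((-1)²) = 9*(-4 - 1*1*(3 + 1 + t))/1 = 9*1*(-4 - 1*1*(4 + t)) = 9*1*(-4 + (-4 - t)) = 9*1*(-8 - t) = -72 - 9*t)
1/(-45567 + c(122)) = 1/(-45567 + (-72 - 9*122)) = 1/(-45567 + (-72 - 1098)) = 1/(-45567 - 1170) = 1/(-46737) = -1/46737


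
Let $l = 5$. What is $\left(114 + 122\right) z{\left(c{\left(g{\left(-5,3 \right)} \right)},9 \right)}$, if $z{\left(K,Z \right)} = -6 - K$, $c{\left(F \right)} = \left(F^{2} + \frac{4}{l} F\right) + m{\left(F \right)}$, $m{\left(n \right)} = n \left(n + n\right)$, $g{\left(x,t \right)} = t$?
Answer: $- \frac{41772}{5} \approx -8354.4$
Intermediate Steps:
$m{\left(n \right)} = 2 n^{2}$ ($m{\left(n \right)} = n 2 n = 2 n^{2}$)
$c{\left(F \right)} = 3 F^{2} + \frac{4 F}{5}$ ($c{\left(F \right)} = \left(F^{2} + \frac{4}{5} F\right) + 2 F^{2} = \left(F^{2} + 4 \cdot \frac{1}{5} F\right) + 2 F^{2} = \left(F^{2} + \frac{4 F}{5}\right) + 2 F^{2} = 3 F^{2} + \frac{4 F}{5}$)
$\left(114 + 122\right) z{\left(c{\left(g{\left(-5,3 \right)} \right)},9 \right)} = \left(114 + 122\right) \left(-6 - \frac{1}{5} \cdot 3 \left(4 + 15 \cdot 3\right)\right) = 236 \left(-6 - \frac{1}{5} \cdot 3 \left(4 + 45\right)\right) = 236 \left(-6 - \frac{1}{5} \cdot 3 \cdot 49\right) = 236 \left(-6 - \frac{147}{5}\right) = 236 \left(- \frac{177}{5}\right) = - \frac{41772}{5}$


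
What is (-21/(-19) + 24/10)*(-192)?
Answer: -63936/95 ≈ -673.01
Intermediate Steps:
(-21/(-19) + 24/10)*(-192) = (-21*(-1/19) + 24*(1/10))*(-192) = (21/19 + 12/5)*(-192) = (333/95)*(-192) = -63936/95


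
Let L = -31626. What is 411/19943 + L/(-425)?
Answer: 630891993/8475775 ≈ 74.435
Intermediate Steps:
411/19943 + L/(-425) = 411/19943 - 31626/(-425) = 411*(1/19943) - 31626*(-1/425) = 411/19943 + 31626/425 = 630891993/8475775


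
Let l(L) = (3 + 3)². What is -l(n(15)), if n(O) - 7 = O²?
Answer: -36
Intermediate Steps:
n(O) = 7 + O²
l(L) = 36 (l(L) = 6² = 36)
-l(n(15)) = -1*36 = -36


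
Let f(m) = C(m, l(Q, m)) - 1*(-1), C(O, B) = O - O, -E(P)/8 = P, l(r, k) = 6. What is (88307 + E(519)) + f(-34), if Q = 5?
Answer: 84156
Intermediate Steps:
E(P) = -8*P
C(O, B) = 0
f(m) = 1 (f(m) = 0 - 1*(-1) = 0 + 1 = 1)
(88307 + E(519)) + f(-34) = (88307 - 8*519) + 1 = (88307 - 4152) + 1 = 84155 + 1 = 84156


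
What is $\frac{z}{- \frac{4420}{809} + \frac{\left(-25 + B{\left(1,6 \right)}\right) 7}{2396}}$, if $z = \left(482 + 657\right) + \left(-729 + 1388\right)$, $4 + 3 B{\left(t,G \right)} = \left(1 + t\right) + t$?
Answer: $- \frac{2613883854}{8050337} \approx -324.69$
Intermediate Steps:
$B{\left(t,G \right)} = -1 + \frac{2 t}{3}$ ($B{\left(t,G \right)} = - \frac{4}{3} + \frac{\left(1 + t\right) + t}{3} = - \frac{4}{3} + \frac{1 + 2 t}{3} = - \frac{4}{3} + \left(\frac{1}{3} + \frac{2 t}{3}\right) = -1 + \frac{2 t}{3}$)
$z = 1798$ ($z = 1139 + 659 = 1798$)
$\frac{z}{- \frac{4420}{809} + \frac{\left(-25 + B{\left(1,6 \right)}\right) 7}{2396}} = \frac{1798}{- \frac{4420}{809} + \frac{\left(-25 + \left(-1 + \frac{2}{3} \cdot 1\right)\right) 7}{2396}} = \frac{1798}{\left(-4420\right) \frac{1}{809} + \left(-25 + \left(-1 + \frac{2}{3}\right)\right) 7 \cdot \frac{1}{2396}} = \frac{1798}{- \frac{4420}{809} + \left(-25 - \frac{1}{3}\right) 7 \cdot \frac{1}{2396}} = \frac{1798}{- \frac{4420}{809} + \left(- \frac{76}{3}\right) 7 \cdot \frac{1}{2396}} = \frac{1798}{- \frac{4420}{809} - \frac{133}{1797}} = \frac{1798}{- \frac{8050337}{1453773}} = 1798 \left(- \frac{1453773}{8050337}\right) = - \frac{2613883854}{8050337}$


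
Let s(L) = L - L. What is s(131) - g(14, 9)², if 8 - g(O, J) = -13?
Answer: -441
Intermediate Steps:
s(L) = 0
g(O, J) = 21 (g(O, J) = 8 - 1*(-13) = 8 + 13 = 21)
s(131) - g(14, 9)² = 0 - 1*21² = 0 - 1*441 = 0 - 441 = -441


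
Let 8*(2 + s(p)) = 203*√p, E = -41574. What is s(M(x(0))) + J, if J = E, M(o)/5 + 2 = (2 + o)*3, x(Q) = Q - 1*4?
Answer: -41576 + 203*I*√10/4 ≈ -41576.0 + 160.49*I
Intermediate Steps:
x(Q) = -4 + Q (x(Q) = Q - 4 = -4 + Q)
M(o) = 20 + 15*o (M(o) = -10 + 5*((2 + o)*3) = -10 + 5*(6 + 3*o) = -10 + (30 + 15*o) = 20 + 15*o)
J = -41574
s(p) = -2 + 203*√p/8 (s(p) = -2 + (203*√p)/8 = -2 + 203*√p/8)
s(M(x(0))) + J = (-2 + 203*√(20 + 15*(-4 + 0))/8) - 41574 = (-2 + 203*√(20 + 15*(-4))/8) - 41574 = (-2 + 203*√(20 - 60)/8) - 41574 = (-2 + 203*√(-40)/8) - 41574 = (-2 + 203*(2*I*√10)/8) - 41574 = (-2 + 203*I*√10/4) - 41574 = -41576 + 203*I*√10/4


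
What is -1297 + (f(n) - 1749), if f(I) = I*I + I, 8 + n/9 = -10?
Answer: 23036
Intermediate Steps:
n = -162 (n = -72 + 9*(-10) = -72 - 90 = -162)
f(I) = I + I² (f(I) = I² + I = I + I²)
-1297 + (f(n) - 1749) = -1297 + (-162*(1 - 162) - 1749) = -1297 + (-162*(-161) - 1749) = -1297 + (26082 - 1749) = -1297 + 24333 = 23036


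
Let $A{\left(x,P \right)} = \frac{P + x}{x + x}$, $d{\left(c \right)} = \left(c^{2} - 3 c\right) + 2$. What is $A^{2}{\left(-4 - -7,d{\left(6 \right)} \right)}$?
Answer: $\frac{529}{36} \approx 14.694$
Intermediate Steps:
$d{\left(c \right)} = 2 + c^{2} - 3 c$
$A{\left(x,P \right)} = \frac{P + x}{2 x}$
$A^{2}{\left(-4 - -7,d{\left(6 \right)} \right)} = \left(\frac{\left(2 + 6^{2} - 18\right) - -3}{2 \left(-4 - -7\right)}\right)^{2} = \left(\frac{\left(2 + 36 - 18\right) + \left(-4 + 7\right)}{2 \left(-4 + 7\right)}\right)^{2} = \left(\frac{20 + 3}{2 \cdot 3}\right)^{2} = \left(\frac{1}{2} \cdot \frac{1}{3} \cdot 23\right)^{2} = \left(\frac{23}{6}\right)^{2} = \frac{529}{36}$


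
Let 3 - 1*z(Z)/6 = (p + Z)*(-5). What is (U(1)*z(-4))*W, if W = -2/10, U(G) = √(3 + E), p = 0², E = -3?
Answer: 0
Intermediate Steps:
p = 0
U(G) = 0 (U(G) = √(3 - 3) = √0 = 0)
z(Z) = 18 + 30*Z (z(Z) = 18 - 6*(0 + Z)*(-5) = 18 - 6*Z*(-5) = 18 - (-30)*Z = 18 + 30*Z)
W = -⅕ (W = -2*⅒ = -⅕ ≈ -0.20000)
(U(1)*z(-4))*W = (0*(18 + 30*(-4)))*(-⅕) = (0*(18 - 120))*(-⅕) = (0*(-102))*(-⅕) = 0*(-⅕) = 0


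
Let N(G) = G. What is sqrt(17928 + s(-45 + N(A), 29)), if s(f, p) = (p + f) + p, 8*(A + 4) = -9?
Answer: 3*sqrt(31886)/4 ≈ 133.92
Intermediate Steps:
A = -41/8 (A = -4 + (1/8)*(-9) = -4 - 9/8 = -41/8 ≈ -5.1250)
s(f, p) = f + 2*p (s(f, p) = (f + p) + p = f + 2*p)
sqrt(17928 + s(-45 + N(A), 29)) = sqrt(17928 + ((-45 - 41/8) + 2*29)) = sqrt(17928 + (-401/8 + 58)) = sqrt(17928 + 63/8) = sqrt(143487/8) = 3*sqrt(31886)/4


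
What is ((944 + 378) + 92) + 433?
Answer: 1847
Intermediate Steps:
((944 + 378) + 92) + 433 = (1322 + 92) + 433 = 1414 + 433 = 1847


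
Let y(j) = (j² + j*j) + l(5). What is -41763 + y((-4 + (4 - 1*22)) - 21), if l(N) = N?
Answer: -38060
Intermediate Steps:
y(j) = 5 + 2*j² (y(j) = (j² + j*j) + 5 = (j² + j²) + 5 = 2*j² + 5 = 5 + 2*j²)
-41763 + y((-4 + (4 - 1*22)) - 21) = -41763 + (5 + 2*((-4 + (4 - 1*22)) - 21)²) = -41763 + (5 + 2*((-4 + (4 - 22)) - 21)²) = -41763 + (5 + 2*((-4 - 18) - 21)²) = -41763 + (5 + 2*(-22 - 21)²) = -41763 + (5 + 2*(-43)²) = -41763 + (5 + 2*1849) = -41763 + (5 + 3698) = -41763 + 3703 = -38060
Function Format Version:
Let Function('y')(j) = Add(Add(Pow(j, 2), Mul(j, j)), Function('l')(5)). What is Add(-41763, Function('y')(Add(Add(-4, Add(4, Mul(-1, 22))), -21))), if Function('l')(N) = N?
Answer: -38060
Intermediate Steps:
Function('y')(j) = Add(5, Mul(2, Pow(j, 2))) (Function('y')(j) = Add(Add(Pow(j, 2), Mul(j, j)), 5) = Add(Add(Pow(j, 2), Pow(j, 2)), 5) = Add(Mul(2, Pow(j, 2)), 5) = Add(5, Mul(2, Pow(j, 2))))
Add(-41763, Function('y')(Add(Add(-4, Add(4, Mul(-1, 22))), -21))) = Add(-41763, Add(5, Mul(2, Pow(Add(Add(-4, Add(4, Mul(-1, 22))), -21), 2)))) = Add(-41763, Add(5, Mul(2, Pow(Add(Add(-4, Add(4, -22)), -21), 2)))) = Add(-41763, Add(5, Mul(2, Pow(Add(Add(-4, -18), -21), 2)))) = Add(-41763, Add(5, Mul(2, Pow(Add(-22, -21), 2)))) = Add(-41763, Add(5, Mul(2, Pow(-43, 2)))) = Add(-41763, Add(5, Mul(2, 1849))) = Add(-41763, Add(5, 3698)) = Add(-41763, 3703) = -38060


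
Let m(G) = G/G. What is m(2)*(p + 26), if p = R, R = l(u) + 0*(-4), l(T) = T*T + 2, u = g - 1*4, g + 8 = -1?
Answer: 197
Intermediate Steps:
g = -9 (g = -8 - 1 = -9)
m(G) = 1
u = -13 (u = -9 - 1*4 = -9 - 4 = -13)
l(T) = 2 + T² (l(T) = T² + 2 = 2 + T²)
R = 171 (R = (2 + (-13)²) + 0*(-4) = (2 + 169) + 0 = 171 + 0 = 171)
p = 171
m(2)*(p + 26) = 1*(171 + 26) = 1*197 = 197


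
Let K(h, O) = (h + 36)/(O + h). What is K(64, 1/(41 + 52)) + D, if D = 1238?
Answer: 7379114/5953 ≈ 1239.6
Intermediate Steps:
K(h, O) = (36 + h)/(O + h)
K(64, 1/(41 + 52)) + D = (36 + 64)/(1/(41 + 52) + 64) + 1238 = 100/(1/93 + 64) + 1238 = 100/(5953/93) + 1238 = (93/5953)*100 + 1238 = 9300/5953 + 1238 = 7379114/5953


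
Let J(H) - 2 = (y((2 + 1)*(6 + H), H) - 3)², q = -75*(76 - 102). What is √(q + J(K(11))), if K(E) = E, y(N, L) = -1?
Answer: 4*√123 ≈ 44.362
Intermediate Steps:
q = 1950 (q = -75*(-26) = 1950)
J(H) = 18 (J(H) = 2 + (-1 - 3)² = 2 + (-4)² = 2 + 16 = 18)
√(q + J(K(11))) = √(1950 + 18) = √1968 = 4*√123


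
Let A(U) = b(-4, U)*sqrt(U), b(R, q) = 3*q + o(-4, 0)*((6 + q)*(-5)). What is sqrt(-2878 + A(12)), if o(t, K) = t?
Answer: sqrt(-2878 + 792*sqrt(3)) ≈ 38.81*I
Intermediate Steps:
b(R, q) = 120 + 23*q (b(R, q) = 3*q - 4*(6 + q)*(-5) = 3*q - 4*(-30 - 5*q) = 3*q + (120 + 20*q) = 120 + 23*q)
A(U) = sqrt(U)*(120 + 23*U) (A(U) = (120 + 23*U)*sqrt(U) = sqrt(U)*(120 + 23*U))
sqrt(-2878 + A(12)) = sqrt(-2878 + sqrt(12)*(120 + 23*12)) = sqrt(-2878 + (2*sqrt(3))*(120 + 276)) = sqrt(-2878 + (2*sqrt(3))*396) = sqrt(-2878 + 792*sqrt(3))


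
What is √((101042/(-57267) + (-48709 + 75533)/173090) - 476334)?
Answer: 4*I*√9028193893905137790265/550685835 ≈ 690.17*I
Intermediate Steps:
√((101042/(-57267) + (-48709 + 75533)/173090) - 476334) = √((101042*(-1/57267) + 26824*(1/173090)) - 476334) = √((-101042/57267 + 13412/86545) - 476334) = √(-7976614886/4956172515 - 476334) = √(-2360801455374896/4956172515) = 4*I*√9028193893905137790265/550685835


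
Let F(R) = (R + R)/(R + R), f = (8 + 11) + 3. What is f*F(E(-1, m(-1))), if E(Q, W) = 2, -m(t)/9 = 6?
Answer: 22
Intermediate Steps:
m(t) = -54 (m(t) = -9*6 = -54)
f = 22 (f = 19 + 3 = 22)
F(R) = 1 (F(R) = (2*R)/((2*R)) = (2*R)*(1/(2*R)) = 1)
f*F(E(-1, m(-1))) = 22*1 = 22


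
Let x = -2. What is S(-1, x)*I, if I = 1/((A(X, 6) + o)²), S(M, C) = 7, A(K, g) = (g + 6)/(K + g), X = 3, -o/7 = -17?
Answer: 63/130321 ≈ 0.00048342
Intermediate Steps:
o = 119 (o = -7*(-17) = 119)
A(K, g) = (6 + g)/(K + g)
I = 9/130321 (I = 1/(((6 + 6)/(3 + 6) + 119)²) = 1/((12/9 + 119)²) = 1/(((⅑)*12 + 119)²) = 1/((4/3 + 119)²) = 1/((361/3)²) = 1/(130321/9) = 9/130321 ≈ 6.9060e-5)
S(-1, x)*I = 7*(9/130321) = 63/130321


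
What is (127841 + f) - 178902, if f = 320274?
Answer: 269213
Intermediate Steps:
(127841 + f) - 178902 = (127841 + 320274) - 178902 = 448115 - 178902 = 269213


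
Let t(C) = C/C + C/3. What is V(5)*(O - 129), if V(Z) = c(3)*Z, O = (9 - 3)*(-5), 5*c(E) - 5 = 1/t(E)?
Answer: -1749/2 ≈ -874.50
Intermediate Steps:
t(C) = 1 + C/3 (t(C) = 1 + C*(1/3) = 1 + C/3)
c(E) = 1 + 1/(5*(1 + E/3))
O = -30 (O = 6*(-5) = -30)
V(Z) = 11*Z/10 (V(Z) = ((18/5 + 3)/(3 + 3))*Z = ((33/5)/6)*Z = ((1/6)*(33/5))*Z = 11*Z/10)
V(5)*(O - 129) = ((11/10)*5)*(-30 - 129) = (11/2)*(-159) = -1749/2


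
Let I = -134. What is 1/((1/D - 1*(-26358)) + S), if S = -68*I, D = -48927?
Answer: 48927/1735440689 ≈ 2.8193e-5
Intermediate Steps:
S = 9112 (S = -68*(-134) = 9112)
1/((1/D - 1*(-26358)) + S) = 1/((1/(-48927) - 1*(-26358)) + 9112) = 1/((-1/48927 + 26358) + 9112) = 1/(1289617865/48927 + 9112) = 1/(1735440689/48927) = 48927/1735440689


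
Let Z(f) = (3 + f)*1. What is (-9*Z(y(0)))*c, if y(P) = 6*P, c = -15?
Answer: 405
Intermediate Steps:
Z(f) = 3 + f
(-9*Z(y(0)))*c = -9*(3 + 6*0)*(-15) = -9*(3 + 0)*(-15) = -9*3*(-15) = -27*(-15) = 405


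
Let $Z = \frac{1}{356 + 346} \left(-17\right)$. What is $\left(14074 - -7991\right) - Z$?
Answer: $\frac{15489647}{702} \approx 22065.0$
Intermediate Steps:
$Z = - \frac{17}{702}$ ($Z = \frac{1}{702} \left(-17\right) = - \frac{17}{702} \approx -0.024217$)
$\left(14074 - -7991\right) - Z = \left(14074 - -7991\right) - - \frac{17}{702} = \left(14074 + 7991\right) + \frac{17}{702} = 22065 + \frac{17}{702} = \frac{15489647}{702}$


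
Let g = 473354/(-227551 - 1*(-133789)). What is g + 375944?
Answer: 17624393987/46881 ≈ 3.7594e+5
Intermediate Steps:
g = -236677/46881 (g = 473354/(-227551 + 133789) = 473354/(-93762) = 473354*(-1/93762) = -236677/46881 ≈ -5.0485)
g + 375944 = -236677/46881 + 375944 = 17624393987/46881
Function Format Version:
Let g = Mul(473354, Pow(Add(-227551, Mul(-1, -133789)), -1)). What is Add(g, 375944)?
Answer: Rational(17624393987, 46881) ≈ 3.7594e+5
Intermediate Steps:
g = Rational(-236677, 46881) (g = Mul(473354, Pow(Add(-227551, 133789), -1)) = Mul(473354, Pow(-93762, -1)) = Mul(473354, Rational(-1, 93762)) = Rational(-236677, 46881) ≈ -5.0485)
Add(g, 375944) = Add(Rational(-236677, 46881), 375944) = Rational(17624393987, 46881)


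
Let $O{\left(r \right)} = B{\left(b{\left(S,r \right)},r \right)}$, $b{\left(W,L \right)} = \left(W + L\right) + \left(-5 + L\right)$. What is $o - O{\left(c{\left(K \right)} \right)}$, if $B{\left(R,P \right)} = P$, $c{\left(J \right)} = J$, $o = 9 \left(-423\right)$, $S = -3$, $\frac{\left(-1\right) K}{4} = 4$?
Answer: $-3791$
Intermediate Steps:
$K = -16$ ($K = \left(-4\right) 4 = -16$)
$o = -3807$
$b{\left(W,L \right)} = -5 + W + 2 L$ ($b{\left(W,L \right)} = \left(L + W\right) + \left(-5 + L\right) = -5 + W + 2 L$)
$O{\left(r \right)} = r$
$o - O{\left(c{\left(K \right)} \right)} = -3807 - -16 = -3807 + 16 = -3791$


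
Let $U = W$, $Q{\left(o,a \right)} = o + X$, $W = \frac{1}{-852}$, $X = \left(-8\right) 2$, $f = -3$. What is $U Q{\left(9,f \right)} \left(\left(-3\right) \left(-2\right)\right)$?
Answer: $\frac{7}{142} \approx 0.049296$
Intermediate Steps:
$X = -16$
$W = - \frac{1}{852} \approx -0.0011737$
$Q{\left(o,a \right)} = -16 + o$ ($Q{\left(o,a \right)} = o - 16 = -16 + o$)
$U = - \frac{1}{852} \approx -0.0011737$
$U Q{\left(9,f \right)} \left(\left(-3\right) \left(-2\right)\right) = - \frac{\left(-16 + 9\right) \left(\left(-3\right) \left(-2\right)\right)}{852} = - \frac{\left(-7\right) 6}{852} = \left(- \frac{1}{852}\right) \left(-42\right) = \frac{7}{142}$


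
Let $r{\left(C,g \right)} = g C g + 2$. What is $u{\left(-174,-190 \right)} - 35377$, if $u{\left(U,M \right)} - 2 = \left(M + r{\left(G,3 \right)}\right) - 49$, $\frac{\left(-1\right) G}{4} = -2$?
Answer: $-35540$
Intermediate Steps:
$G = 8$ ($G = \left(-4\right) \left(-2\right) = 8$)
$r{\left(C,g \right)} = 2 + C g^{2}$ ($r{\left(C,g \right)} = C g g + 2 = C g^{2} + 2 = 2 + C g^{2}$)
$u{\left(U,M \right)} = 27 + M$ ($u{\left(U,M \right)} = 2 + \left(\left(M + \left(2 + 8 \cdot 3^{2}\right)\right) - 49\right) = 2 + \left(\left(M + \left(2 + 8 \cdot 9\right)\right) - 49\right) = 2 + \left(\left(M + \left(2 + 72\right)\right) - 49\right) = 2 + \left(\left(M + 74\right) - 49\right) = 2 + \left(\left(74 + M\right) - 49\right) = 2 + \left(25 + M\right) = 27 + M$)
$u{\left(-174,-190 \right)} - 35377 = \left(27 - 190\right) - 35377 = -163 - 35377 = -35540$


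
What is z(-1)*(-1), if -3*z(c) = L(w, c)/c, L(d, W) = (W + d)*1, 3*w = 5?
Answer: -2/9 ≈ -0.22222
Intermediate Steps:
w = 5/3 (w = (⅓)*5 = 5/3 ≈ 1.6667)
L(d, W) = W + d
z(c) = -(5/3 + c)/(3*c) (z(c) = -(c + 5/3)/(3*c) = -(5/3 + c)/(3*c))
z(-1)*(-1) = ((⅑)*(-5 - 3*(-1))/(-1))*(-1) = ((⅑)*(-1)*(-5 + 3))*(-1) = ((⅑)*(-1)*(-2))*(-1) = (2/9)*(-1) = -2/9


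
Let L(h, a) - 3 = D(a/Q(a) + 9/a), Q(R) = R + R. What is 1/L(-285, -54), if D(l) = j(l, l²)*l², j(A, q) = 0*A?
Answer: ⅓ ≈ 0.33333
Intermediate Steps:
j(A, q) = 0
Q(R) = 2*R
D(l) = 0 (D(l) = 0*l² = 0)
L(h, a) = 3 (L(h, a) = 3 + 0 = 3)
1/L(-285, -54) = 1/3 = ⅓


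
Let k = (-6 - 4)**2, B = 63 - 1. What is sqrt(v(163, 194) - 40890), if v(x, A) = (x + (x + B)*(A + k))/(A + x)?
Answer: I*sqrt(5187715869)/357 ≈ 201.75*I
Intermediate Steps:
B = 62
k = 100 (k = (-10)**2 = 100)
v(x, A) = (x + (62 + x)*(100 + A))/(A + x) (v(x, A) = (x + (x + 62)*(A + 100))/(A + x) = (x + (62 + x)*(100 + A))/(A + x))
sqrt(v(163, 194) - 40890) = sqrt((6200 + 62*194 + 101*163 + 194*163)/(194 + 163) - 40890) = sqrt((6200 + 12028 + 16463 + 31622)/357 - 40890) = sqrt((1/357)*66313 - 40890) = sqrt(66313/357 - 40890) = sqrt(-14531417/357) = I*sqrt(5187715869)/357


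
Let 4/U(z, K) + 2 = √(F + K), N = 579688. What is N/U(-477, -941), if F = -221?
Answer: -289844 + 144922*I*√1162 ≈ -2.8984e+5 + 4.9401e+6*I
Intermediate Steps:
U(z, K) = 4/(-2 + √(-221 + K))
N/U(-477, -941) = 579688/((4/(-2 + √(-221 - 941)))) = 579688/((4/(-2 + √(-1162)))) = 579688/((4/(-2 + I*√1162))) = 579688*(-½ + I*√1162/4) = -289844 + 144922*I*√1162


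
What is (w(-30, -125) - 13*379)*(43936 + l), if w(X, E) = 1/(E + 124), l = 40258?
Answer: -414908032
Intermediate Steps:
w(X, E) = 1/(124 + E)
(w(-30, -125) - 13*379)*(43936 + l) = (1/(124 - 125) - 13*379)*(43936 + 40258) = (1/(-1) - 4927)*84194 = (-1 - 4927)*84194 = -4928*84194 = -414908032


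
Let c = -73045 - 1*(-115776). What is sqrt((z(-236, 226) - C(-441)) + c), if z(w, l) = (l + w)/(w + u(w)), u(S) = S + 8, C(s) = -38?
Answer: sqrt(575499954)/116 ≈ 206.81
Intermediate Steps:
u(S) = 8 + S
z(w, l) = (l + w)/(8 + 2*w) (z(w, l) = (l + w)/(w + (8 + w)) = (l + w)/(8 + 2*w))
c = 42731 (c = -73045 + 115776 = 42731)
sqrt((z(-236, 226) - C(-441)) + c) = sqrt(((226 - 236)/(2*(4 - 236)) - 1*(-38)) + 42731) = sqrt(((1/2)*(-10)/(-232) + 38) + 42731) = sqrt(((1/2)*(-1/232)*(-10) + 38) + 42731) = sqrt((5/232 + 38) + 42731) = sqrt(8821/232 + 42731) = sqrt(9922413/232) = sqrt(575499954)/116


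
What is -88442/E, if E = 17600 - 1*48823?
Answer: 88442/31223 ≈ 2.8326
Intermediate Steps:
E = -31223 (E = 17600 - 48823 = -31223)
-88442/E = -88442/(-31223) = -88442*(-1/31223) = 88442/31223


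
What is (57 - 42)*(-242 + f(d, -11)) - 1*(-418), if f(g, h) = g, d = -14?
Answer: -3422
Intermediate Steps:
(57 - 42)*(-242 + f(d, -11)) - 1*(-418) = (57 - 42)*(-242 - 14) - 1*(-418) = 15*(-256) + 418 = -3840 + 418 = -3422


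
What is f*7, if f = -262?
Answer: -1834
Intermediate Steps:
f*7 = -262*7 = -1834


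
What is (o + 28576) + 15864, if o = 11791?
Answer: 56231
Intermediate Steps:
(o + 28576) + 15864 = (11791 + 28576) + 15864 = 40367 + 15864 = 56231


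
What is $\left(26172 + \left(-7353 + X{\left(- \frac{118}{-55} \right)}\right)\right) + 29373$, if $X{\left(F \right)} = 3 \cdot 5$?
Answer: $48207$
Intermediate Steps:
$X{\left(F \right)} = 15$
$\left(26172 + \left(-7353 + X{\left(- \frac{118}{-55} \right)}\right)\right) + 29373 = \left(26172 + \left(-7353 + 15\right)\right) + 29373 = \left(26172 - 7338\right) + 29373 = 18834 + 29373 = 48207$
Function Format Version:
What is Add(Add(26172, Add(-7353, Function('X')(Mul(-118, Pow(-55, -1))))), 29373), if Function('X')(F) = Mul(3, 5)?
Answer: 48207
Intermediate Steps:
Function('X')(F) = 15
Add(Add(26172, Add(-7353, Function('X')(Mul(-118, Pow(-55, -1))))), 29373) = Add(Add(26172, Add(-7353, 15)), 29373) = Add(Add(26172, -7338), 29373) = Add(18834, 29373) = 48207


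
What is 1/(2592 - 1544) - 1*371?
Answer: -388807/1048 ≈ -371.00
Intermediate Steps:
1/(2592 - 1544) - 1*371 = 1/1048 - 371 = -388807/1048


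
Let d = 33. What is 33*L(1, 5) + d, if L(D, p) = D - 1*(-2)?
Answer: 132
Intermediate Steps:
L(D, p) = 2 + D (L(D, p) = D + 2 = 2 + D)
33*L(1, 5) + d = 33*(2 + 1) + 33 = 33*3 + 33 = 99 + 33 = 132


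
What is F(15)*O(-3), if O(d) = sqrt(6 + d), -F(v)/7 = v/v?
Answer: -7*sqrt(3) ≈ -12.124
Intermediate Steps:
F(v) = -7 (F(v) = -7*v/v = -7*1 = -7)
F(15)*O(-3) = -7*sqrt(6 - 3) = -7*sqrt(3)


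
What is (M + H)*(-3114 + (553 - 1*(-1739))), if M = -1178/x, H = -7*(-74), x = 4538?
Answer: -965646966/2269 ≈ -4.2558e+5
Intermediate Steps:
H = 518
M = -589/2269 (M = -1178/4538 = -1178*1/4538 = -589/2269 ≈ -0.25959)
(M + H)*(-3114 + (553 - 1*(-1739))) = (-589/2269 + 518)*(-3114 + (553 - 1*(-1739))) = 1174753*(-3114 + (553 + 1739))/2269 = 1174753*(-3114 + 2292)/2269 = (1174753/2269)*(-822) = -965646966/2269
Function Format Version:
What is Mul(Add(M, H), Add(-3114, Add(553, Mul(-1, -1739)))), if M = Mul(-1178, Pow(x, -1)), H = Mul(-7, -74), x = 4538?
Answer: Rational(-965646966, 2269) ≈ -4.2558e+5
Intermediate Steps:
H = 518
M = Rational(-589, 2269) (M = Mul(-1178, Pow(4538, -1)) = Mul(-1178, Rational(1, 4538)) = Rational(-589, 2269) ≈ -0.25959)
Mul(Add(M, H), Add(-3114, Add(553, Mul(-1, -1739)))) = Mul(Add(Rational(-589, 2269), 518), Add(-3114, Add(553, Mul(-1, -1739)))) = Mul(Rational(1174753, 2269), Add(-3114, Add(553, 1739))) = Mul(Rational(1174753, 2269), Add(-3114, 2292)) = Mul(Rational(1174753, 2269), -822) = Rational(-965646966, 2269)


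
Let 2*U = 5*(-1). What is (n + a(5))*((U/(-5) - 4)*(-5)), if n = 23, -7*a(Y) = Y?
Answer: 390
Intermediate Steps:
U = -5/2 (U = (5*(-1))/2 = (½)*(-5) = -5/2 ≈ -2.5000)
a(Y) = -Y/7
(n + a(5))*((U/(-5) - 4)*(-5)) = (23 - ⅐*5)*((-5/2/(-5) - 4)*(-5)) = (23 - 5/7)*((-5/2*(-⅕) - 4)*(-5)) = 156*((½ - 4)*(-5))/7 = 156*(-7/2*(-5))/7 = (156/7)*(35/2) = 390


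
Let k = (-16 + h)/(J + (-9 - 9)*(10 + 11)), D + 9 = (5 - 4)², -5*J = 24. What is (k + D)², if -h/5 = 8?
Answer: 56490256/915849 ≈ 61.681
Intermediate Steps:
J = -24/5 (J = -⅕*24 = -24/5 ≈ -4.8000)
h = -40 (h = -5*8 = -40)
D = -8 (D = -9 + (5 - 4)² = -9 + 1² = -9 + 1 = -8)
k = 140/957 (k = (-16 - 40)/(-24/5 + (-9 - 9)*(10 + 11)) = -56/(-24/5 - 18*21) = -56/(-24/5 - 378) = -56/(-1914/5) = -56*(-5/1914) = 140/957 ≈ 0.14629)
(k + D)² = (140/957 - 8)² = (-7516/957)² = 56490256/915849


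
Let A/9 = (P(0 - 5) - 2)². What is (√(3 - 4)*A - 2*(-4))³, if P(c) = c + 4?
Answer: (8 + 81*I)³ ≈ -1.5695e+5 - 5.1589e+5*I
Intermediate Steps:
P(c) = 4 + c
A = 81 (A = 9*((4 + (0 - 5)) - 2)² = 9*((4 - 5) - 2)² = 9*(-1 - 2)² = 9*(-3)² = 9*9 = 81)
(√(3 - 4)*A - 2*(-4))³ = (√(3 - 4)*81 - 2*(-4))³ = (√(-1)*81 + 8)³ = (I*81 + 8)³ = (81*I + 8)³ = (8 + 81*I)³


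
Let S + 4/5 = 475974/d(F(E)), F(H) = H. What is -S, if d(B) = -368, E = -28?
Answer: 1190671/920 ≈ 1294.2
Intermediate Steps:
S = -1190671/920 (S = -⅘ + 475974/(-368) = -⅘ + 475974*(-1/368) = -⅘ - 237987/184 = -1190671/920 ≈ -1294.2)
-S = -1*(-1190671/920) = 1190671/920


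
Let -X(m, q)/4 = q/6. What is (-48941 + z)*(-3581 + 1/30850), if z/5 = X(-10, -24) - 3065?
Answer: 3545437235957/15425 ≈ 2.2985e+8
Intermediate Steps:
X(m, q) = -2*q/3 (X(m, q) = -4*q/6 = -2*q/3)
z = -15245 (z = 5*(-⅔*(-24) - 3065) = 5*(16 - 3065) = 5*(-3049) = -15245)
(-48941 + z)*(-3581 + 1/30850) = (-48941 - 15245)*(-3581 + 1/30850) = -64186*(-3581 + 1/30850) = -64186*(-110473849/30850) = 3545437235957/15425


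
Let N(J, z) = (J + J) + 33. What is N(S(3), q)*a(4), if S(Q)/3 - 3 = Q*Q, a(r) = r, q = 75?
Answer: 420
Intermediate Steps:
S(Q) = 9 + 3*Q² (S(Q) = 9 + 3*(Q*Q) = 9 + 3*Q²)
N(J, z) = 33 + 2*J (N(J, z) = 2*J + 33 = 33 + 2*J)
N(S(3), q)*a(4) = (33 + 2*(9 + 3*3²))*4 = (33 + 2*(9 + 3*9))*4 = (33 + 2*(9 + 27))*4 = (33 + 2*36)*4 = (33 + 72)*4 = 105*4 = 420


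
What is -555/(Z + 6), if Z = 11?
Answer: -555/17 ≈ -32.647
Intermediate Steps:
-555/(Z + 6) = -555/(11 + 6) = -555/17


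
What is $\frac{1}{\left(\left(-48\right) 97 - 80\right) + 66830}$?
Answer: $\frac{1}{62094} \approx 1.6105 \cdot 10^{-5}$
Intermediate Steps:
$\frac{1}{\left(\left(-48\right) 97 - 80\right) + 66830} = \frac{1}{\left(-4656 - 80\right) + 66830} = \frac{1}{-4736 + 66830} = \frac{1}{62094}$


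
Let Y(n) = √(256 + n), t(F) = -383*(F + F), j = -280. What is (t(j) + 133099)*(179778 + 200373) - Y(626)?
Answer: 132132504429 - 21*√2 ≈ 1.3213e+11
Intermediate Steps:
t(F) = -766*F
(t(j) + 133099)*(179778 + 200373) - Y(626) = (-766*(-280) + 133099)*(179778 + 200373) - √(256 + 626) = (214480 + 133099)*380151 - √882 = 347579*380151 - 21*√2 = 132132504429 - 21*√2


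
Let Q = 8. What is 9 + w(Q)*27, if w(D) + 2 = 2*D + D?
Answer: 603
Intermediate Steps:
w(D) = -2 + 3*D (w(D) = -2 + (2*D + D) = -2 + 3*D)
9 + w(Q)*27 = 9 + (-2 + 3*8)*27 = 9 + (-2 + 24)*27 = 9 + 22*27 = 9 + 594 = 603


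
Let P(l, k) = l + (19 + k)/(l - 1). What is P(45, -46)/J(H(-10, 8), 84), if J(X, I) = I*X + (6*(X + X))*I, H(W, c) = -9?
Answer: -31/6864 ≈ -0.0045163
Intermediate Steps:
J(X, I) = 13*I*X (J(X, I) = I*X + (6*(2*X))*I = I*X + (12*X)*I = I*X + 12*I*X = 13*I*X)
P(l, k) = l + (19 + k)/(-1 + l)
P(45, -46)/J(H(-10, 8), 84) = ((19 - 46 + 45² - 1*45)/(-1 + 45))/((13*84*(-9))) = ((19 - 46 + 2025 - 45)/44)/(-9828) = ((1/44)*1953)*(-1/9828) = (1953/44)*(-1/9828) = -31/6864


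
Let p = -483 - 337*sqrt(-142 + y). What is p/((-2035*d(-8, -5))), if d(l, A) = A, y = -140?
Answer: -483/10175 - 337*I*sqrt(282)/10175 ≈ -0.047469 - 0.55619*I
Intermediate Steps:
p = -483 - 337*I*sqrt(282) (p = -483 - 337*sqrt(-142 - 140) = -483 - 337*I*sqrt(282) ≈ -483.0 - 5659.2*I)
p/((-2035*d(-8, -5))) = (-483 - 337*I*sqrt(282))/((-2035*(-5))) = (-483 - 337*I*sqrt(282))/10175 = (-483 - 337*I*sqrt(282))*(1/10175) = -483/10175 - 337*I*sqrt(282)/10175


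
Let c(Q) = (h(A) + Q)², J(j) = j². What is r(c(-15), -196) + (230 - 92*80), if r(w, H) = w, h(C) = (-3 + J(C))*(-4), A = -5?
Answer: 3479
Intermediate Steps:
h(C) = 12 - 4*C² (h(C) = (-3 + C²)*(-4) = 12 - 4*C²)
c(Q) = (-88 + Q)² (c(Q) = ((12 - 4*(-5)²) + Q)² = ((12 - 4*25) + Q)² = ((12 - 100) + Q)² = (-88 + Q)²)
r(c(-15), -196) + (230 - 92*80) = (-88 - 15)² + (230 - 92*80) = (-103)² + (230 - 7360) = 10609 - 7130 = 3479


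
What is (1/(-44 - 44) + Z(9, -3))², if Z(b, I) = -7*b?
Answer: 30747025/7744 ≈ 3970.4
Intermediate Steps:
(1/(-44 - 44) + Z(9, -3))² = (1/(-44 - 44) - 7*9)² = (1/(-88) - 63)² = (-1/88 - 63)² = (-5545/88)² = 30747025/7744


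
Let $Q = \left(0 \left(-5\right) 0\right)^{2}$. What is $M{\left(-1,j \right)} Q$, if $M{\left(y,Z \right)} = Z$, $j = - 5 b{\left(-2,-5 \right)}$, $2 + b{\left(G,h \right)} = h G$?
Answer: $0$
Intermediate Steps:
$b{\left(G,h \right)} = -2 + G h$ ($b{\left(G,h \right)} = -2 + h G = -2 + G h$)
$j = -40$ ($j = - 5 \left(-2 - -10\right) = - 5 \left(-2 + 10\right) = \left(-5\right) 8 = -40$)
$Q = 0$ ($Q = \left(0 \cdot 0\right)^{2} = 0^{2} = 0$)
$M{\left(-1,j \right)} Q = \left(-40\right) 0 = 0$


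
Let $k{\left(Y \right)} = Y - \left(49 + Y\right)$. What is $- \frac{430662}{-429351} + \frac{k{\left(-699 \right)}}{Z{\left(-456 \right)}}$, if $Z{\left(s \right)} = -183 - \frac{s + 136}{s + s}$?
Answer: $\frac{271429805}{213673681} \approx 1.2703$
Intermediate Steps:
$k{\left(Y \right)} = -49$ ($k{\left(Y \right)} = Y - \left(49 + Y\right) = -49$)
$Z{\left(s \right)} = -183 - \frac{136 + s}{2 s}$
$- \frac{430662}{-429351} + \frac{k{\left(-699 \right)}}{Z{\left(-456 \right)}} = - \frac{430662}{-429351} - \frac{49}{- \frac{367}{2} - \frac{68}{-456}} = \left(-430662\right) \left(- \frac{1}{429351}\right) - \frac{49}{- \frac{367}{2} - - \frac{17}{114}} = \frac{143554}{143117} - \frac{49}{- \frac{367}{2} + \frac{17}{114}} = \frac{143554}{143117} - \frac{49}{- \frac{10451}{57}} = \frac{143554}{143117} - - \frac{399}{1493} = \frac{143554}{143117} + \frac{399}{1493} = \frac{271429805}{213673681}$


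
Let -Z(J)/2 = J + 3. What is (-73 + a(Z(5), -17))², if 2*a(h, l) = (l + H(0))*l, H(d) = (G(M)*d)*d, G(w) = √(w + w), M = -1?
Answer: 20449/4 ≈ 5112.3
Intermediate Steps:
Z(J) = -6 - 2*J (Z(J) = -2*(J + 3) = -2*(3 + J) = -6 - 2*J)
G(w) = √2*√w (G(w) = √(2*w) = √2*√w)
H(d) = I*√2*d² (H(d) = ((√2*√(-1))*d)*d = ((√2*I)*d)*d = ((I*√2)*d)*d = (I*d*√2)*d = I*√2*d²)
a(h, l) = l²/2 (a(h, l) = ((l + I*√2*0²)*l)/2 = ((l + I*√2*0)*l)/2 = ((l + 0)*l)/2 = (l*l)/2 = l²/2)
(-73 + a(Z(5), -17))² = (-73 + (½)*(-17)²)² = (-73 + (½)*289)² = (-73 + 289/2)² = (143/2)² = 20449/4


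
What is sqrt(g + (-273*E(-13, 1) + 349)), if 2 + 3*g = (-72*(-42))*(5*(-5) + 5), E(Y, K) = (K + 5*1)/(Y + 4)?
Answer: I*sqrt(176667)/3 ≈ 140.11*I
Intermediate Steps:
E(Y, K) = (5 + K)/(4 + Y) (E(Y, K) = (K + 5)/(4 + Y) = (5 + K)/(4 + Y))
g = -60482/3 (g = -2/3 + ((-72*(-42))*(5*(-5) + 5))/3 = -2/3 + (3024*(-25 + 5))/3 = -2/3 + (3024*(-20))/3 = -2/3 + (1/3)*(-60480) = -2/3 - 20160 = -60482/3 ≈ -20161.)
sqrt(g + (-273*E(-13, 1) + 349)) = sqrt(-60482/3 + (-273*(5 + 1)/(4 - 13) + 349)) = sqrt(-60482/3 + (-273*6/(-9) + 349)) = sqrt(-60482/3 + (-(-91)*6/3 + 349)) = sqrt(-60482/3 + (-273*(-2/3) + 349)) = sqrt(-60482/3 + (182 + 349)) = sqrt(-60482/3 + 531) = sqrt(-58889/3) = I*sqrt(176667)/3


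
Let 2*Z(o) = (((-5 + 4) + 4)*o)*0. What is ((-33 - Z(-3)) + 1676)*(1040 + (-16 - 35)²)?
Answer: 5982163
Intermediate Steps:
Z(o) = 0 (Z(o) = ((((-5 + 4) + 4)*o)*0)/2 = (((-1 + 4)*o)*0)/2 = ((3*o)*0)/2 = (½)*0 = 0)
((-33 - Z(-3)) + 1676)*(1040 + (-16 - 35)²) = ((-33 - 1*0) + 1676)*(1040 + (-16 - 35)²) = ((-33 + 0) + 1676)*(1040 + (-51)²) = (-33 + 1676)*(1040 + 2601) = 1643*3641 = 5982163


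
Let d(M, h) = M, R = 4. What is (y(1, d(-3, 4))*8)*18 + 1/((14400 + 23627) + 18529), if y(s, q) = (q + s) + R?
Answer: 16288129/56556 ≈ 288.00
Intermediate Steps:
y(s, q) = 4 + q + s (y(s, q) = (q + s) + 4 = 4 + q + s)
(y(1, d(-3, 4))*8)*18 + 1/((14400 + 23627) + 18529) = ((4 - 3 + 1)*8)*18 + 1/((14400 + 23627) + 18529) = (2*8)*18 + 1/(38027 + 18529) = 16*18 + 1/56556 = 288 + 1/56556 = 16288129/56556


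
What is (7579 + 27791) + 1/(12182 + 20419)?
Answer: 1153097371/32601 ≈ 35370.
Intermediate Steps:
(7579 + 27791) + 1/(12182 + 20419) = 35370 + 1/32601 = 1153097371/32601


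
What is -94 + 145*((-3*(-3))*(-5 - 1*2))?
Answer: -9229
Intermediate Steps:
-94 + 145*((-3*(-3))*(-5 - 1*2)) = -94 + 145*(9*(-5 - 2)) = -94 + 145*(9*(-7)) = -94 + 145*(-63) = -94 - 9135 = -9229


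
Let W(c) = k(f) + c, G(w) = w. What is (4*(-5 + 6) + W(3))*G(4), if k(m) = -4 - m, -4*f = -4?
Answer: 8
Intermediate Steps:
f = 1 (f = -¼*(-4) = 1)
W(c) = -5 + c (W(c) = (-4 - 1*1) + c = (-4 - 1) + c = -5 + c)
(4*(-5 + 6) + W(3))*G(4) = (4*(-5 + 6) + (-5 + 3))*4 = (4*1 - 2)*4 = (4 - 2)*4 = 2*4 = 8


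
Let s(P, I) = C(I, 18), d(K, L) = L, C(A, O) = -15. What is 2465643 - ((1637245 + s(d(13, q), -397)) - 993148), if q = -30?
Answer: 1821561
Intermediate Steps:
s(P, I) = -15
2465643 - ((1637245 + s(d(13, q), -397)) - 993148) = 2465643 - ((1637245 - 15) - 993148) = 2465643 - (1637230 - 993148) = 2465643 - 1*644082 = 2465643 - 644082 = 1821561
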